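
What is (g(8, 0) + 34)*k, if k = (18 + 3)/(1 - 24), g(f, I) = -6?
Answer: -588/23 ≈ -25.565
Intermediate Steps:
k = -21/23 (k = 21/(-23) = 21*(-1/23) = -21/23 ≈ -0.91304)
(g(8, 0) + 34)*k = (-6 + 34)*(-21/23) = 28*(-21/23) = -588/23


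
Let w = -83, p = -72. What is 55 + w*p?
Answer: 6031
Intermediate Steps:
55 + w*p = 55 - 83*(-72) = 55 + 5976 = 6031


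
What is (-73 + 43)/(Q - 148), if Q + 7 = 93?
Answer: 15/31 ≈ 0.48387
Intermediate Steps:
Q = 86 (Q = -7 + 93 = 86)
(-73 + 43)/(Q - 148) = (-73 + 43)/(86 - 148) = -30/(-62) = -1/62*(-30) = 15/31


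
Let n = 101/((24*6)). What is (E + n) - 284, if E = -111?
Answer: -56779/144 ≈ -394.30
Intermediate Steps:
n = 101/144 ≈ 0.70139
(E + n) - 284 = (-111 + 101/144) - 284 = -15883/144 - 284 = -56779/144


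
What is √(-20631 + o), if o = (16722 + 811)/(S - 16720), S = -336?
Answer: I*√375125260354/4264 ≈ 143.64*I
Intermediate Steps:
o = -17533/17056 (o = (16722 + 811)/(-336 - 16720) = 17533/(-17056) = 17533*(-1/17056) = -17533/17056 ≈ -1.0280)
√(-20631 + o) = √(-20631 - 17533/17056) = √(-351899869/17056) = I*√375125260354/4264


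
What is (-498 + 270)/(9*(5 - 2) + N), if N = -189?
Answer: 38/27 ≈ 1.4074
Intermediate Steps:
(-498 + 270)/(9*(5 - 2) + N) = (-498 + 270)/(9*(5 - 2) - 189) = -228/(9*3 - 189) = -228/(27 - 189) = -228/(-162) = -228*(-1/162) = 38/27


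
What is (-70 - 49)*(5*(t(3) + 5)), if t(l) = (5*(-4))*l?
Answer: 32725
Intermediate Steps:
t(l) = -20*l
(-70 - 49)*(5*(t(3) + 5)) = (-70 - 49)*(5*(-20*3 + 5)) = -595*(-60 + 5) = -595*(-55) = -119*(-275) = 32725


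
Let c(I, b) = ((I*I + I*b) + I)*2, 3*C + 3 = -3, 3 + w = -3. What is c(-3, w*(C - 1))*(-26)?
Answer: 2496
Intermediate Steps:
w = -6 (w = -3 - 3 = -6)
C = -2 (C = -1 + (⅓)*(-3) = -1 - 1 = -2)
c(I, b) = 2*I + 2*I² + 2*I*b (c(I, b) = ((I² + I*b) + I)*2 = (I + I² + I*b)*2 = 2*I + 2*I² + 2*I*b)
c(-3, w*(C - 1))*(-26) = (2*(-3)*(1 - 3 - 6*(-2 - 1)))*(-26) = (2*(-3)*(1 - 3 - 6*(-3)))*(-26) = (2*(-3)*(1 - 3 + 18))*(-26) = (2*(-3)*16)*(-26) = -96*(-26) = 2496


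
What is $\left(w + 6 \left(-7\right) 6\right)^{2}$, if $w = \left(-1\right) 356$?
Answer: $369664$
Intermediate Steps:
$w = -356$
$\left(w + 6 \left(-7\right) 6\right)^{2} = \left(-356 + 6 \left(-7\right) 6\right)^{2} = \left(-356 - 252\right)^{2} = \left(-608\right)^{2} = 369664$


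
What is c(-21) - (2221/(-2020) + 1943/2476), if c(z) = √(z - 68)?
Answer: 98396/312595 + I*√89 ≈ 0.31477 + 9.434*I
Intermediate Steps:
c(z) = √(-68 + z)
c(-21) - (2221/(-2020) + 1943/2476) = √(-68 - 21) - (2221/(-2020) + 1943/2476) = √(-89) - (2221*(-1/2020) + 1943*(1/2476)) = I*√89 - (-2221/2020 + 1943/2476) = I*√89 - 1*(-98396/312595) = I*√89 + 98396/312595 = 98396/312595 + I*√89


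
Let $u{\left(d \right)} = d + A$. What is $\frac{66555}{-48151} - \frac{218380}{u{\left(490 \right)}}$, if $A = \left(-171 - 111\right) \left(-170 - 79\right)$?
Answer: $- \frac{3805296580}{851165227} \approx -4.4707$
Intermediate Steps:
$A = 70218$ ($A = \left(-282\right) \left(-249\right) = 70218$)
$u{\left(d \right)} = 70218 + d$ ($u{\left(d \right)} = d + 70218 = 70218 + d$)
$\frac{66555}{-48151} - \frac{218380}{u{\left(490 \right)}} = \frac{66555}{-48151} - \frac{218380}{70218 + 490} = 66555 \left(- \frac{1}{48151}\right) - \frac{218380}{70708} = - \frac{66555}{48151} - \frac{54595}{17677} = - \frac{3805296580}{851165227}$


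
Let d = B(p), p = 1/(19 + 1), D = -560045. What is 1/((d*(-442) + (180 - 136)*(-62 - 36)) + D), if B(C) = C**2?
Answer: -200/112871621 ≈ -1.7719e-6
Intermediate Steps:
p = 1/20 ≈ 0.050000
d = 1/400 (d = (1/20)**2 = 1/400 ≈ 0.0025000)
1/((d*(-442) + (180 - 136)*(-62 - 36)) + D) = 1/(((1/400)*(-442) + (180 - 136)*(-62 - 36)) - 560045) = 1/((-221/200 + 44*(-98)) - 560045) = 1/((-221/200 - 4312) - 560045) = 1/(-862621/200 - 560045) = 1/(-112871621/200) = -200/112871621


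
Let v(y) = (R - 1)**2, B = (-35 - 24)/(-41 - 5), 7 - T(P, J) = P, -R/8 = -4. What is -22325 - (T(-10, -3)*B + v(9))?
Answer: -1072159/46 ≈ -23308.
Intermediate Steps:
R = 32 (R = -8*(-4) = 32)
T(P, J) = 7 - P
B = 59/46 (B = -59/(-46) = -59*(-1/46) = 59/46 ≈ 1.2826)
v(y) = 961 (v(y) = (32 - 1)**2 = 31**2 = 961)
-22325 - (T(-10, -3)*B + v(9)) = -22325 - ((7 - 1*(-10))*(59/46) + 961) = -22325 - ((7 + 10)*(59/46) + 961) = -22325 - (17*(59/46) + 961) = -22325 - (1003/46 + 961) = -22325 - 1*45209/46 = -22325 - 45209/46 = -1072159/46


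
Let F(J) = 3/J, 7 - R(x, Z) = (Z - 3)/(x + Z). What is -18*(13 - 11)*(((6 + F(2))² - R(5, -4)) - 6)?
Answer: -1305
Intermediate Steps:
R(x, Z) = 7 - (-3 + Z)/(Z + x) (R(x, Z) = 7 - (Z - 3)/(x + Z) = 7 - (-3 + Z)/(Z + x))
-18*(13 - 11)*(((6 + F(2))² - R(5, -4)) - 6) = -18*(13 - 11)*(((6 + 3/2)² - (3 + 6*(-4) + 7*5)/(-4 + 5)) - 6) = -36*(((6 + 3*(½))² - (3 - 24 + 35)/1) - 6) = -36*(((6 + 3/2)² - 14) - 6) = -36*(((15/2)² - 1*14) - 6) = -36*((225/4 - 14) - 6) = -36*(169/4 - 6) = -36*145/4 = -18*145/2 = -1305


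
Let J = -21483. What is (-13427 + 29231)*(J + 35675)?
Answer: 224290368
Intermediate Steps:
(-13427 + 29231)*(J + 35675) = (-13427 + 29231)*(-21483 + 35675) = 15804*14192 = 224290368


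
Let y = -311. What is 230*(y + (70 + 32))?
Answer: -48070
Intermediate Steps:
230*(y + (70 + 32)) = 230*(-311 + (70 + 32)) = 230*(-311 + 102) = 230*(-209) = -48070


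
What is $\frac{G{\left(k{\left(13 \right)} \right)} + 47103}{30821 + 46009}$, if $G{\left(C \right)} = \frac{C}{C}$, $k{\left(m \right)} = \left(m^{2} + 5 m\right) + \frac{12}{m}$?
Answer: $\frac{23552}{38415} \approx 0.61309$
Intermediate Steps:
$k{\left(m \right)} = m^{2} + 5 m + \frac{12}{m}$
$G{\left(C \right)} = 1$
$\frac{G{\left(k{\left(13 \right)} \right)} + 47103}{30821 + 46009} = \frac{1 + 47103}{30821 + 46009} = \frac{47104}{76830} = 47104 \cdot \frac{1}{76830} = \frac{23552}{38415}$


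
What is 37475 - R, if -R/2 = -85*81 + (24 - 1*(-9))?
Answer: 23771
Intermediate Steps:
R = 13704 (R = -2*(-85*81 + (24 - 1*(-9))) = -2*(-6885 + (24 + 9)) = -2*(-6885 + 33) = -2*(-6852) = 13704)
37475 - R = 37475 - 1*13704 = 37475 - 13704 = 23771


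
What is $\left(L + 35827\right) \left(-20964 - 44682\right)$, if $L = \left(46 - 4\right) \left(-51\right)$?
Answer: $-2211285510$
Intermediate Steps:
$L = -2142$ ($L = 42 \left(-51\right) = -2142$)
$\left(L + 35827\right) \left(-20964 - 44682\right) = \left(-2142 + 35827\right) \left(-20964 - 44682\right) = 33685 \left(-65646\right) = -2211285510$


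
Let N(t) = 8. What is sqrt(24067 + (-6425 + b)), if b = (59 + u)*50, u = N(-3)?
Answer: 16*sqrt(82) ≈ 144.89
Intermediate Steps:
u = 8
b = 3350 (b = (59 + 8)*50 = 67*50 = 3350)
sqrt(24067 + (-6425 + b)) = sqrt(24067 + (-6425 + 3350)) = sqrt(24067 - 3075) = sqrt(20992) = 16*sqrt(82)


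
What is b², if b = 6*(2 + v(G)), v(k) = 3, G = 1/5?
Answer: 900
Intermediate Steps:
G = ⅕ (G = 1*(⅕) = ⅕ ≈ 0.20000)
b = 30 (b = 6*(2 + 3) = 6*5 = 30)
b² = 30² = 900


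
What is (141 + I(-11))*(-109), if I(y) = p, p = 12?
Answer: -16677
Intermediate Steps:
I(y) = 12
(141 + I(-11))*(-109) = (141 + 12)*(-109) = 153*(-109) = -16677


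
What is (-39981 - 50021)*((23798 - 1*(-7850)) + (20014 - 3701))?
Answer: -4316585922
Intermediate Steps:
(-39981 - 50021)*((23798 - 1*(-7850)) + (20014 - 3701)) = -90002*((23798 + 7850) + 16313) = -90002*(31648 + 16313) = -90002*47961 = -4316585922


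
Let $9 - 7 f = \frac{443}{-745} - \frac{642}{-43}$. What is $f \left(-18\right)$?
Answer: $\frac{439524}{32035} \approx 13.72$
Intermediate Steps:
$f = - \frac{24418}{32035}$ ($f = \frac{9}{7} - \frac{\frac{443}{-745} - \frac{642}{-43}}{7} = \frac{9}{7} - \frac{443 \left(- \frac{1}{745}\right) - - \frac{642}{43}}{7} = \frac{9}{7} - \frac{- \frac{443}{745} + \frac{642}{43}}{7} = \frac{9}{7} - \frac{459241}{224245} = - \frac{24418}{32035} \approx -0.76223$)
$f \left(-18\right) = \left(- \frac{24418}{32035}\right) \left(-18\right) = \frac{439524}{32035}$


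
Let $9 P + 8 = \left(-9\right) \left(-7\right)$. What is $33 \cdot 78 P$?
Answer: $15730$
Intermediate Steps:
$P = \frac{55}{9}$ ($P = - \frac{8}{9} + \frac{\left(-9\right) \left(-7\right)}{9} = - \frac{8}{9} + \frac{1}{9} \cdot 63 = - \frac{8}{9} + 7 = \frac{55}{9} \approx 6.1111$)
$33 \cdot 78 P = 33 \cdot 78 \cdot \frac{55}{9} = 2574 \cdot \frac{55}{9} = 15730$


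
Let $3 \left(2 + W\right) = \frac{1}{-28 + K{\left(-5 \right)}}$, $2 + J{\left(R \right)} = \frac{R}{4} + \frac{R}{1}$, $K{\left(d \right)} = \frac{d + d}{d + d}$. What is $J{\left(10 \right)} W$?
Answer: $- \frac{1141}{54} \approx -21.13$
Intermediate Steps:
$K{\left(d \right)} = 1$ ($K{\left(d \right)} = \frac{2 d}{2 d} = 2 d \frac{1}{2 d} = 1$)
$J{\left(R \right)} = -2 + \frac{5 R}{4}$ ($J{\left(R \right)} = -2 + \left(\frac{R}{4} + \frac{R}{1}\right) = -2 + \left(R \frac{1}{4} + R 1\right) = -2 + \left(\frac{R}{4} + R\right) = -2 + \frac{5 R}{4}$)
$W = - \frac{163}{81}$ ($W = -2 + \frac{1}{3 \left(-28 + 1\right)} = -2 + \frac{1}{3 \left(-27\right)} = -2 + \frac{1}{3} \left(- \frac{1}{27}\right) = -2 - \frac{1}{81} = - \frac{163}{81} \approx -2.0123$)
$J{\left(10 \right)} W = \left(-2 + \frac{5}{4} \cdot 10\right) \left(- \frac{163}{81}\right) = \left(-2 + \frac{25}{2}\right) \left(- \frac{163}{81}\right) = \frac{21}{2} \left(- \frac{163}{81}\right) = - \frac{1141}{54}$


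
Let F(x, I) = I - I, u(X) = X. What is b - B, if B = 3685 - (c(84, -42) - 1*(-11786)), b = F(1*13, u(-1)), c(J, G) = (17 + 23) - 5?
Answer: 8136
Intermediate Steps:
F(x, I) = 0
c(J, G) = 35 (c(J, G) = 40 - 5 = 35)
b = 0
B = -8136 (B = 3685 - (35 - 1*(-11786)) = 3685 - (35 + 11786) = 3685 - 1*11821 = 3685 - 11821 = -8136)
b - B = 0 - 1*(-8136) = 0 + 8136 = 8136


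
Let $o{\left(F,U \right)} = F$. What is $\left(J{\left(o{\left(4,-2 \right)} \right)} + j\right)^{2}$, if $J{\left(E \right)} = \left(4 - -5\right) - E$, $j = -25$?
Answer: $400$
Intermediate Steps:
$J{\left(E \right)} = 9 - E$ ($J{\left(E \right)} = \left(4 + 5\right) - E = 9 - E$)
$\left(J{\left(o{\left(4,-2 \right)} \right)} + j\right)^{2} = \left(\left(9 - 4\right) - 25\right)^{2} = \left(5 - 25\right)^{2} = \left(-20\right)^{2} = 400$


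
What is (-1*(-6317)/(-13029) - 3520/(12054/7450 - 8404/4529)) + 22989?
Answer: 1974367764317588/52228270893 ≈ 37803.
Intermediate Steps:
(-1*(-6317)/(-13029) - 3520/(12054/7450 - 8404/4529)) + 22989 = (6317*(-1/13029) - 3520/(12054*(1/7450) - 8404*1/4529)) + 22989 = (-6317/13029 - 3520/(6027/3725 - 8404/4529)) + 22989 = (-6317/13029 - 3520/(-4008617/16870525)) + 22989 = (-6317/13029 - 3520*(-16870525/4008617)) + 22989 = (-6317/13029 + 59384248000/4008617) + 22989 = 773692044758411/52228270893 + 22989 = 1974367764317588/52228270893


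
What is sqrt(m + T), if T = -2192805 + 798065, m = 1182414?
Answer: I*sqrt(212326) ≈ 460.79*I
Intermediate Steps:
T = -1394740
sqrt(m + T) = sqrt(1182414 - 1394740) = sqrt(-212326) = I*sqrt(212326)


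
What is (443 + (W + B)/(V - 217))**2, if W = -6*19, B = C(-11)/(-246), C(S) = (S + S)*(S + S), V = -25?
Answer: 43563973290601/221503689 ≈ 1.9667e+5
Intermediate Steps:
C(S) = 4*S**2 (C(S) = (2*S)*(2*S) = 4*S**2)
B = -242/123 (B = (4*(-11)**2)/(-246) = (4*121)*(-1/246) = 484*(-1/246) = -242/123 ≈ -1.9675)
W = -114
(443 + (W + B)/(V - 217))**2 = (443 + (-114 - 242/123)/(-25 - 217))**2 = (443 - 14264/123/(-242))**2 = (443 - 14264/123*(-1/242))**2 = (443 + 7132/14883)**2 = (6600301/14883)**2 = 43563973290601/221503689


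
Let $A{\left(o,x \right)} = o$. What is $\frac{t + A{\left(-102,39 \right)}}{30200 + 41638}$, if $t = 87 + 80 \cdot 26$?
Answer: $\frac{2065}{71838} \approx 0.028745$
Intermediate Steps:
$t = 2167$ ($t = 87 + 2080 = 2167$)
$\frac{t + A{\left(-102,39 \right)}}{30200 + 41638} = \frac{2167 - 102}{30200 + 41638} = \frac{2065}{71838}$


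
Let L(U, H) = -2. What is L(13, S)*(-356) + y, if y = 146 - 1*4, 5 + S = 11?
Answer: 854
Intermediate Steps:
S = 6 (S = -5 + 11 = 6)
y = 142 (y = 146 - 4 = 142)
L(13, S)*(-356) + y = -2*(-356) + 142 = 712 + 142 = 854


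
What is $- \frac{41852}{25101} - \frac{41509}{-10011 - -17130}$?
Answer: $- \frac{49624511}{6618297} \approx -7.4981$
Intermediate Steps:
$- \frac{41852}{25101} - \frac{41509}{-10011 - -17130} = \left(-41852\right) \frac{1}{25101} - \frac{41509}{-10011 + 17130} = - \frac{41852}{25101} - \frac{41509}{7119} = - \frac{49624511}{6618297}$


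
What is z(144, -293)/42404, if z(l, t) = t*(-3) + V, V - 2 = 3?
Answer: 221/10601 ≈ 0.020847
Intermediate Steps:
V = 5 (V = 2 + 3 = 5)
z(l, t) = 5 - 3*t (z(l, t) = t*(-3) + 5 = -3*t + 5 = 5 - 3*t)
z(144, -293)/42404 = (5 - 3*(-293))/42404 = (5 + 879)*(1/42404) = 884*(1/42404) = 221/10601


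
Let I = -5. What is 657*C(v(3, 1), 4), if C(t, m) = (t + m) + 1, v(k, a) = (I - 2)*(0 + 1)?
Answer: -1314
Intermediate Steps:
v(k, a) = -7 (v(k, a) = (-5 - 2)*(0 + 1) = -7*1 = -7)
C(t, m) = 1 + m + t (C(t, m) = (m + t) + 1 = 1 + m + t)
657*C(v(3, 1), 4) = 657*(1 + 4 - 7) = 657*(-2) = -1314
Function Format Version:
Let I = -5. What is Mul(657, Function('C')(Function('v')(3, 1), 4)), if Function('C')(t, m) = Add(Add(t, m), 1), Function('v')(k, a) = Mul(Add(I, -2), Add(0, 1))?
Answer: -1314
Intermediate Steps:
Function('v')(k, a) = -7 (Function('v')(k, a) = Mul(Add(-5, -2), Add(0, 1)) = Mul(-7, 1) = -7)
Function('C')(t, m) = Add(1, m, t) (Function('C')(t, m) = Add(Add(m, t), 1) = Add(1, m, t))
Mul(657, Function('C')(Function('v')(3, 1), 4)) = Mul(657, Add(1, 4, -7)) = Mul(657, -2) = -1314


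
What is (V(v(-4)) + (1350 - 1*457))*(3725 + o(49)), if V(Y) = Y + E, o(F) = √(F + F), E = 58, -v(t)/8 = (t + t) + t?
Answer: 3900075 + 7329*√2 ≈ 3.9104e+6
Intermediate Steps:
v(t) = -24*t (v(t) = -8*((t + t) + t) = -8*(2*t + t) = -24*t)
o(F) = √2*√F (o(F) = √(2*F) = √2*√F)
V(Y) = 58 + Y (V(Y) = Y + 58 = 58 + Y)
(V(v(-4)) + (1350 - 1*457))*(3725 + o(49)) = ((58 - 24*(-4)) + (1350 - 1*457))*(3725 + √2*√49) = ((58 + 96) + (1350 - 457))*(3725 + √2*7) = (154 + 893)*(3725 + 7*√2) = 1047*(3725 + 7*√2) = 3900075 + 7329*√2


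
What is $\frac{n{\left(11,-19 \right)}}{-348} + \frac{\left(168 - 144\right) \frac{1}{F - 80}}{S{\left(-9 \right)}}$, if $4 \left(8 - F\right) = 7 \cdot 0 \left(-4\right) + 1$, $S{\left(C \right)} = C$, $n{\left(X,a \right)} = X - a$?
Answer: $- \frac{2479}{50286} \approx -0.049298$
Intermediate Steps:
$F = \frac{31}{4}$ ($F = 8 - \frac{7 \cdot 0 \left(-4\right) + 1}{4} = 8 - \frac{7 \cdot 0 + 1}{4} = 8 - \frac{0 + 1}{4} = 8 - \frac{1}{4} = \frac{31}{4} \approx 7.75$)
$\frac{n{\left(11,-19 \right)}}{-348} + \frac{\left(168 - 144\right) \frac{1}{F - 80}}{S{\left(-9 \right)}} = \frac{11 - -19}{-348} + \frac{\left(168 - 144\right) \frac{1}{\frac{31}{4} - 80}}{-9} = \left(11 + 19\right) \left(- \frac{1}{348}\right) + \frac{24}{- \frac{289}{4}} \left(- \frac{1}{9}\right) = 30 \left(- \frac{1}{348}\right) + 24 \left(- \frac{4}{289}\right) \left(- \frac{1}{9}\right) = - \frac{5}{58} - - \frac{32}{867} = - \frac{5}{58} + \frac{32}{867} = - \frac{2479}{50286}$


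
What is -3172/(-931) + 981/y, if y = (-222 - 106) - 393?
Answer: 196243/95893 ≈ 2.0465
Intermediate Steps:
y = -721 (y = -328 - 393 = -721)
-3172/(-931) + 981/y = -3172/(-931) + 981/(-721) = -3172*(-1/931) + 981*(-1/721) = 3172/931 - 981/721 = 196243/95893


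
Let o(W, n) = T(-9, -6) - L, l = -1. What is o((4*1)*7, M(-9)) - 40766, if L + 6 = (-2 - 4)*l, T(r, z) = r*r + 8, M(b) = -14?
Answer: -40677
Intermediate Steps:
T(r, z) = 8 + r² (T(r, z) = r² + 8 = 8 + r²)
L = 0 (L = -6 + (-2 - 4)*(-1) = -6 - 6*(-1) = -6 + 6 = 0)
o(W, n) = 89 (o(W, n) = (8 + (-9)²) - 1*0 = (8 + 81) + 0 = 89 + 0 = 89)
o((4*1)*7, M(-9)) - 40766 = 89 - 40766 = -40677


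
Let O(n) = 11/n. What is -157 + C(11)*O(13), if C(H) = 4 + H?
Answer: -1876/13 ≈ -144.31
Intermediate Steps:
-157 + C(11)*O(13) = -157 + (4 + 11)*(11/13) = -157 + 15*(11*(1/13)) = -157 + 15*(11/13) = -157 + 165/13 = -1876/13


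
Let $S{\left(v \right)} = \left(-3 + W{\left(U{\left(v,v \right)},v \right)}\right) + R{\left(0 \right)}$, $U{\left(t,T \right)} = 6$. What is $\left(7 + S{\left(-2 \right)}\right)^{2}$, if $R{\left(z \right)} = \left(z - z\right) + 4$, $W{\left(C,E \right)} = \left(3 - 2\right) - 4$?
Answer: $25$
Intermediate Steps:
$W{\left(C,E \right)} = -3$ ($W{\left(C,E \right)} = 1 - 4 = -3$)
$R{\left(z \right)} = 4$ ($R{\left(z \right)} = 0 + 4 = 4$)
$S{\left(v \right)} = -2$ ($S{\left(v \right)} = \left(-3 - 3\right) + 4 = -6 + 4 = -2$)
$\left(7 + S{\left(-2 \right)}\right)^{2} = \left(7 - 2\right)^{2} = 5^{2} = 25$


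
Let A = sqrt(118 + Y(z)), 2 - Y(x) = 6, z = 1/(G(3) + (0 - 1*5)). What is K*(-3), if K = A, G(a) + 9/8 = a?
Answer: -3*sqrt(114) ≈ -32.031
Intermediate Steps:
G(a) = -9/8 + a
z = -8/25 (z = 1/((-9/8 + 3) + (0 - 1*5)) = 1/(15/8 + (0 - 5)) = 1/(15/8 - 5) = 1/(-25/8) = -8/25 ≈ -0.32000)
Y(x) = -4 (Y(x) = 2 - 1*6 = 2 - 6 = -4)
A = sqrt(114) (A = sqrt(118 - 4) = sqrt(114) ≈ 10.677)
K = sqrt(114) ≈ 10.677
K*(-3) = sqrt(114)*(-3) = -3*sqrt(114)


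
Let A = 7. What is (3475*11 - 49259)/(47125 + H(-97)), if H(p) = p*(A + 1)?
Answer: -11034/46349 ≈ -0.23806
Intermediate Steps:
H(p) = 8*p (H(p) = p*(7 + 1) = p*8 = 8*p)
(3475*11 - 49259)/(47125 + H(-97)) = (3475*11 - 49259)/(47125 + 8*(-97)) = (38225 - 49259)/(47125 - 776) = -11034/46349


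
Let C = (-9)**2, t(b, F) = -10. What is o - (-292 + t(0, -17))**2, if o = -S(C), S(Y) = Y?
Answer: -91285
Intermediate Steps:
C = 81
o = -81 (o = -1*81 = -81)
o - (-292 + t(0, -17))**2 = -81 - (-292 - 10)**2 = -81 - 1*(-302)**2 = -81 - 1*91204 = -81 - 91204 = -91285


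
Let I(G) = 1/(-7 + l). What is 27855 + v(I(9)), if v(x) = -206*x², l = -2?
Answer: 2256049/81 ≈ 27852.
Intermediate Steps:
I(G) = -⅑ (I(G) = 1/(-7 - 2) = 1/(-9) = -⅑)
27855 + v(I(9)) = 27855 - 206*(-⅑)² = 27855 - 206*1/81 = 27855 - 206/81 = 2256049/81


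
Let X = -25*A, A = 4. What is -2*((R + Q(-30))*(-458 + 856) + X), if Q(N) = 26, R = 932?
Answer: -762368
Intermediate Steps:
X = -100 (X = -25*4 = -100)
-2*((R + Q(-30))*(-458 + 856) + X) = -2*((932 + 26)*(-458 + 856) - 100) = -2*(958*398 - 100) = -2*(381284 - 100) = -2*381184 = -762368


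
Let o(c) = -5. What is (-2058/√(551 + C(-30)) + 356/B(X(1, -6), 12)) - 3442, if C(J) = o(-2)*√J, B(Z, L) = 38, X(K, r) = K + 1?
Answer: -65220/19 - 2058/√(551 - 5*I*√30) ≈ -3520.2 - 2.1754*I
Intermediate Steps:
X(K, r) = 1 + K
C(J) = -5*√J
(-2058/√(551 + C(-30)) + 356/B(X(1, -6), 12)) - 3442 = (-2058/√(551 - 5*I*√30) + 356/38) - 3442 = (-2058/√(551 - 5*I*√30) + 356*(1/38)) - 3442 = (-2058/√(551 - 5*I*√30) + 178/19) - 3442 = (178/19 - 2058/√(551 - 5*I*√30)) - 3442 = -65220/19 - 2058/√(551 - 5*I*√30)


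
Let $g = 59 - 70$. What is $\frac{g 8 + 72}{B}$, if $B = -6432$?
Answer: $\frac{1}{402} \approx 0.0024876$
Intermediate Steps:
$g = -11$ ($g = 59 - 70 = -11$)
$\frac{g 8 + 72}{B} = \frac{\left(-11\right) 8 + 72}{-6432} = \left(-88 + 72\right) \left(- \frac{1}{6432}\right) = \left(-16\right) \left(- \frac{1}{6432}\right) = \frac{1}{402}$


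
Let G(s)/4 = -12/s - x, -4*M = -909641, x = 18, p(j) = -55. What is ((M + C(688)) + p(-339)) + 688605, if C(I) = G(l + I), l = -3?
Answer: 2509533613/2740 ≈ 9.1589e+5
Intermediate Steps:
M = 909641/4 (M = -¼*(-909641) = 909641/4 ≈ 2.2741e+5)
G(s) = -72 - 48/s (G(s) = 4*(-12/s - 1*18) = 4*(-12/s - 18) = 4*(-18 - 12/s) = -72 - 48/s)
C(I) = -72 - 48/(-3 + I)
((M + C(688)) + p(-339)) + 688605 = ((909641/4 + 24*(7 - 3*688)/(-3 + 688)) - 55) + 688605 = ((909641/4 + 24*(7 - 2064)/685) - 55) + 688605 = ((909641/4 + 24*(1/685)*(-2057)) - 55) + 688605 = ((909641/4 - 49368/685) - 55) + 688605 = (622906613/2740 - 55) + 688605 = 622755913/2740 + 688605 = 2509533613/2740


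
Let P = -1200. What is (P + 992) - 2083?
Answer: -2291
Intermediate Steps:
(P + 992) - 2083 = (-1200 + 992) - 2083 = -208 - 2083 = -2291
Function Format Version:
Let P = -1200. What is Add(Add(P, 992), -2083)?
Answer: -2291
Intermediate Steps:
Add(Add(P, 992), -2083) = Add(Add(-1200, 992), -2083) = Add(-208, -2083) = -2291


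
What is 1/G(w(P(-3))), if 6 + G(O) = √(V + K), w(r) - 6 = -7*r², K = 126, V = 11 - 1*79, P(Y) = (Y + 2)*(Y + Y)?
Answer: 3/11 + √58/22 ≈ 0.61890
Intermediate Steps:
P(Y) = 2*Y*(2 + Y) (P(Y) = (2 + Y)*(2*Y) = 2*Y*(2 + Y))
V = -68 (V = 11 - 79 = -68)
w(r) = 6 - 7*r²
G(O) = -6 + √58 (G(O) = -6 + √(-68 + 126) = -6 + √58)
1/G(w(P(-3))) = 1/(-6 + √58)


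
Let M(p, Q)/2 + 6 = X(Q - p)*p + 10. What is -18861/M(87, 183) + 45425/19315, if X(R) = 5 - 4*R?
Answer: 671906773/254718494 ≈ 2.6378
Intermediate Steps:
M(p, Q) = 8 + 2*p*(5 - 4*Q + 4*p) (M(p, Q) = -12 + 2*((5 - 4*(Q - p))*p + 10) = -12 + 2*((5 + (-4*Q + 4*p))*p + 10) = -12 + 2*((5 - 4*Q + 4*p)*p + 10) = -12 + 2*(p*(5 - 4*Q + 4*p) + 10) = -12 + 2*(10 + p*(5 - 4*Q + 4*p)) = -12 + (20 + 2*p*(5 - 4*Q + 4*p)) = 8 + 2*p*(5 - 4*Q + 4*p))
-18861/M(87, 183) + 45425/19315 = -18861/(8 + 2*87*(5 - 4*183 + 4*87)) + 45425/19315 = -18861/(8 + 2*87*(5 - 732 + 348)) + 45425*(1/19315) = -18861/(8 + 2*87*(-379)) + 9085/3863 = -18861/(8 - 65946) + 9085/3863 = -18861/(-65938) + 9085/3863 = -18861*(-1/65938) + 9085/3863 = 18861/65938 + 9085/3863 = 671906773/254718494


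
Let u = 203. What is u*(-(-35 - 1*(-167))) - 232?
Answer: -27028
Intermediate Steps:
u*(-(-35 - 1*(-167))) - 232 = 203*(-(-35 - 1*(-167))) - 232 = 203*(-(-35 + 167)) - 232 = 203*(-1*132) - 232 = 203*(-132) - 232 = -26796 - 232 = -27028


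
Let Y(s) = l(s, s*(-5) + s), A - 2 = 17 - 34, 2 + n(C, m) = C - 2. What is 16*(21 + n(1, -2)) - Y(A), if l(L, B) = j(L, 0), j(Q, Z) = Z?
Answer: 288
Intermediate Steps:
n(C, m) = -4 + C (n(C, m) = -2 + (C - 2) = -2 + (-2 + C) = -4 + C)
A = -15 (A = 2 + (17 - 34) = 2 - 17 = -15)
l(L, B) = 0
Y(s) = 0
16*(21 + n(1, -2)) - Y(A) = 16*(21 + (-4 + 1)) - 1*0 = 16*(21 - 3) + 0 = 16*18 + 0 = 288 + 0 = 288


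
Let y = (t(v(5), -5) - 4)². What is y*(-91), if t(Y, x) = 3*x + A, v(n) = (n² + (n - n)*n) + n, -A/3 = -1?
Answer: -23296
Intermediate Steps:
A = 3 (A = -3*(-1) = 3)
v(n) = n + n² (v(n) = (n² + 0*n) + n = (n² + 0) + n = n² + n = n + n²)
t(Y, x) = 3 + 3*x (t(Y, x) = 3*x + 3 = 3 + 3*x)
y = 256 (y = ((3 + 3*(-5)) - 4)² = ((3 - 15) - 4)² = (-12 - 4)² = (-16)² = 256)
y*(-91) = 256*(-91) = -23296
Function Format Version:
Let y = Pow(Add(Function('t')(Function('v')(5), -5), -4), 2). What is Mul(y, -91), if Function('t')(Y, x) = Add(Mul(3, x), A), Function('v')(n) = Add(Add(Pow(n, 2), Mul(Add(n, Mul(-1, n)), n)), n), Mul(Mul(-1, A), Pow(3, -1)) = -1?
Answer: -23296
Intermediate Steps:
A = 3 (A = Mul(-3, -1) = 3)
Function('v')(n) = Add(n, Pow(n, 2)) (Function('v')(n) = Add(Add(Pow(n, 2), Mul(0, n)), n) = Add(Add(Pow(n, 2), 0), n) = Add(Pow(n, 2), n) = Add(n, Pow(n, 2)))
Function('t')(Y, x) = Add(3, Mul(3, x)) (Function('t')(Y, x) = Add(Mul(3, x), 3) = Add(3, Mul(3, x)))
y = 256 (y = Pow(Add(Add(3, Mul(3, -5)), -4), 2) = Pow(Add(Add(3, -15), -4), 2) = Pow(Add(-12, -4), 2) = Pow(-16, 2) = 256)
Mul(y, -91) = Mul(256, -91) = -23296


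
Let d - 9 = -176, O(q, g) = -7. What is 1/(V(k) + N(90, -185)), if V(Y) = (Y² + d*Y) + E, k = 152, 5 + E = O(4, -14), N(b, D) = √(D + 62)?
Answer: -764/1751129 - I*√123/5253387 ≈ -0.00043629 - 2.1111e-6*I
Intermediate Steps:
N(b, D) = √(62 + D)
E = -12 (E = -5 - 7 = -12)
d = -167 (d = 9 - 176 = -167)
V(Y) = -12 + Y² - 167*Y (V(Y) = (Y² - 167*Y) - 12 = -12 + Y² - 167*Y)
1/(V(k) + N(90, -185)) = 1/((-12 + 152² - 167*152) + √(62 - 185)) = 1/((-12 + 23104 - 25384) + √(-123)) = 1/(-2292 + I*√123)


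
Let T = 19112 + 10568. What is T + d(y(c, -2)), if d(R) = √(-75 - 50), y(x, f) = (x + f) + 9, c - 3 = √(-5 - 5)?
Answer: 29680 + 5*I*√5 ≈ 29680.0 + 11.18*I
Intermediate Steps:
c = 3 + I*√10 (c = 3 + √(-5 - 5) = 3 + √(-10) = 3 + I*√10 ≈ 3.0 + 3.1623*I)
T = 29680
y(x, f) = 9 + f + x (y(x, f) = (f + x) + 9 = 9 + f + x)
d(R) = 5*I*√5 (d(R) = √(-125) = 5*I*√5)
T + d(y(c, -2)) = 29680 + 5*I*√5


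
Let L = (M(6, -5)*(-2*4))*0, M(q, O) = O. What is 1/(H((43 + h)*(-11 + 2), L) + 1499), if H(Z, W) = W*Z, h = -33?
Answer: 1/1499 ≈ 0.00066711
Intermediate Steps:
L = 0 (L = -(-10)*4*0 = -5*(-8)*0 = 40*0 = 0)
1/(H((43 + h)*(-11 + 2), L) + 1499) = 1/(0*((43 - 33)*(-11 + 2)) + 1499) = 1/(0*(10*(-9)) + 1499) = 1/(0*(-90) + 1499) = 1/(0 + 1499) = 1/1499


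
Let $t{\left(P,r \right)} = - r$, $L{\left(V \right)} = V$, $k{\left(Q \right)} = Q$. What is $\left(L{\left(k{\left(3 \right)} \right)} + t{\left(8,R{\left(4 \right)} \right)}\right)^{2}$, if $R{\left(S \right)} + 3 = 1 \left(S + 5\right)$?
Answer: $9$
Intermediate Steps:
$R{\left(S \right)} = 2 + S$ ($R{\left(S \right)} = -3 + 1 \left(S + 5\right) = -3 + 1 \left(5 + S\right) = -3 + \left(5 + S\right) = 2 + S$)
$\left(L{\left(k{\left(3 \right)} \right)} + t{\left(8,R{\left(4 \right)} \right)}\right)^{2} = \left(3 - \left(2 + 4\right)\right)^{2} = \left(3 - 6\right)^{2} = \left(-3\right)^{2} = 9$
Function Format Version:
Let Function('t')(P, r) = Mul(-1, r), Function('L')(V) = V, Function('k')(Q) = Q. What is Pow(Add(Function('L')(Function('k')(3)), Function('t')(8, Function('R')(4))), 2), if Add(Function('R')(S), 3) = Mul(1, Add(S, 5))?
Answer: 9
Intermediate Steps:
Function('R')(S) = Add(2, S) (Function('R')(S) = Add(-3, Mul(1, Add(S, 5))) = Add(-3, Mul(1, Add(5, S))) = Add(-3, Add(5, S)) = Add(2, S))
Pow(Add(Function('L')(Function('k')(3)), Function('t')(8, Function('R')(4))), 2) = Pow(Add(3, Mul(-1, Add(2, 4))), 2) = Pow(Add(3, Mul(-1, 6)), 2) = Pow(Add(3, -6), 2) = Pow(-3, 2) = 9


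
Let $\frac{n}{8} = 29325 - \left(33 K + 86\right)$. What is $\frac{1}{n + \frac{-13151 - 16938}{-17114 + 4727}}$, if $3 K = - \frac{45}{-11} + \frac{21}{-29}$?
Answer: $\frac{359223}{83921013853} \approx 4.2805 \cdot 10^{-6}$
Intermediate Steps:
$K = \frac{358}{319}$ ($K = \frac{- \frac{45}{-11} + \frac{21}{-29}}{3} = \frac{\left(-45\right) \left(- \frac{1}{11}\right) + 21 \left(- \frac{1}{29}\right)}{3} = \frac{\frac{45}{11} - \frac{21}{29}}{3} = \frac{1}{3} \cdot \frac{1074}{319} = \frac{358}{319} \approx 1.1223$)
$n = \frac{6774856}{29}$ ($n = 8 \left(29325 - \left(33 \cdot \frac{358}{319} + 86\right)\right) = 8 \left(29325 - \left(\frac{1074}{29} + 86\right)\right) = 8 \left(29325 - \frac{3568}{29}\right) = 8 \cdot \frac{846857}{29} = \frac{6774856}{29} \approx 2.3362 \cdot 10^{5}$)
$\frac{1}{n + \frac{-13151 - 16938}{-17114 + 4727}} = \frac{1}{\frac{6774856}{29} + \frac{-13151 - 16938}{-17114 + 4727}} = \frac{1}{\frac{6774856}{29} - \frac{30089}{-12387}} = \frac{1}{\frac{6774856}{29} - - \frac{30089}{12387}} = \frac{1}{\frac{6774856}{29} + \frac{30089}{12387}} = \frac{1}{\frac{83921013853}{359223}} = \frac{359223}{83921013853}$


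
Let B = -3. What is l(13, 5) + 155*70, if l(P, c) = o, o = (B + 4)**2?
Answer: 10851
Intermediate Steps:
o = 1 (o = (-3 + 4)**2 = 1**2 = 1)
l(P, c) = 1
l(13, 5) + 155*70 = 1 + 155*70 = 1 + 10850 = 10851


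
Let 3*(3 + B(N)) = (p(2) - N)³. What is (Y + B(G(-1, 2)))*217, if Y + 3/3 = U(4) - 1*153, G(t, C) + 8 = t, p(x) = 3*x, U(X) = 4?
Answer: 210924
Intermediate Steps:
G(t, C) = -8 + t
Y = -150 (Y = -1 + (4 - 1*153) = -1 + (4 - 153) = -1 - 149 = -150)
B(N) = -3 + (6 - N)³/3 (B(N) = -3 + (3*2 - N)³/3 = -3 + (6 - N)³/3)
(Y + B(G(-1, 2)))*217 = (-150 + (-3 - (-6 + (-8 - 1))³/3))*217 = (-150 + (-3 - (-6 - 9)³/3))*217 = (-150 + (-3 - ⅓*(-15)³))*217 = (-150 + (-3 - ⅓*(-3375)))*217 = (-150 + (-3 + 1125))*217 = (-150 + 1122)*217 = 972*217 = 210924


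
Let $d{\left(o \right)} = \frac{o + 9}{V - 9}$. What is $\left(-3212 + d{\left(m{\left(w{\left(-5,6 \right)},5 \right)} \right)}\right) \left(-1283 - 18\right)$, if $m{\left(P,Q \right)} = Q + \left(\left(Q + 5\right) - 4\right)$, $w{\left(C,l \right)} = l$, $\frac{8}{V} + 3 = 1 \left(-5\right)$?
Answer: $4181414$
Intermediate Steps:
$V = -1$ ($V = \frac{8}{-3 + 1 \left(-5\right)} = \frac{8}{-3 - 5} = \frac{8}{-8} = 8 \left(- \frac{1}{8}\right) = -1$)
$m{\left(P,Q \right)} = 1 + 2 Q$ ($m{\left(P,Q \right)} = Q + \left(\left(5 + Q\right) - 4\right) = Q + \left(1 + Q\right) = 1 + 2 Q$)
$d{\left(o \right)} = - \frac{9}{10} - \frac{o}{10}$ ($d{\left(o \right)} = \frac{o + 9}{-1 - 9} = \frac{9 + o}{-10} = \left(9 + o\right) \left(- \frac{1}{10}\right) = - \frac{9}{10} - \frac{o}{10}$)
$\left(-3212 + d{\left(m{\left(w{\left(-5,6 \right)},5 \right)} \right)}\right) \left(-1283 - 18\right) = \left(-3212 - \left(\frac{9}{10} + \frac{1 + 2 \cdot 5}{10}\right)\right) \left(-1283 - 18\right) = \left(-3212 - \left(\frac{9}{10} + \frac{1 + 10}{10}\right)\right) \left(-1301\right) = \left(-3212 - 2\right) \left(-1301\right) = \left(-3214\right) \left(-1301\right) = 4181414$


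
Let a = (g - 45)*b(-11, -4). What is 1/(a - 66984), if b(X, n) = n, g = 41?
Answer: -1/66968 ≈ -1.4933e-5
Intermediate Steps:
a = 16 (a = (41 - 45)*(-4) = -4*(-4) = 16)
1/(a - 66984) = 1/(16 - 66984) = 1/(-66968) = -1/66968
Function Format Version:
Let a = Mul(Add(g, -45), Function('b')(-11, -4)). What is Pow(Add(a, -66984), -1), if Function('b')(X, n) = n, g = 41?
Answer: Rational(-1, 66968) ≈ -1.4933e-5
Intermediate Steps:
a = 16 (a = Mul(Add(41, -45), -4) = Mul(-4, -4) = 16)
Pow(Add(a, -66984), -1) = Pow(Add(16, -66984), -1) = Pow(-66968, -1) = Rational(-1, 66968)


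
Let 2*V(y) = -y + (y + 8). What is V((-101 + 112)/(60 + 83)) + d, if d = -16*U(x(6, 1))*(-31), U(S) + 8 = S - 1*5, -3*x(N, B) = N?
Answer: -7436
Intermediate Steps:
x(N, B) = -N/3
U(S) = -13 + S (U(S) = -8 + (S - 1*5) = -8 + (S - 5) = -8 + (-5 + S) = -13 + S)
V(y) = 4 (V(y) = (-y + (y + 8))/2 = (-y + (8 + y))/2 = (1/2)*8 = 4)
d = -7440 (d = -16*(-13 - 1/3*6)*(-31) = -16*(-13 - 2)*(-31) = -16*(-15)*(-31) = 240*(-31) = -7440)
V((-101 + 112)/(60 + 83)) + d = 4 - 7440 = -7436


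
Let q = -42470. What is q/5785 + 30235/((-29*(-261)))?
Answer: -29309191/8757333 ≈ -3.3468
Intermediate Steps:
q/5785 + 30235/((-29*(-261))) = -42470/5785 + 30235/((-29*(-261))) = -42470*1/5785 + 30235/7569 = -8494/1157 + 30235*(1/7569) = -8494/1157 + 30235/7569 = -29309191/8757333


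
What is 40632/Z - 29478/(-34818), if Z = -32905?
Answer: -74125231/190947715 ≈ -0.38820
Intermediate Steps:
40632/Z - 29478/(-34818) = 40632/(-32905) - 29478/(-34818) = 40632*(-1/32905) - 29478*(-1/34818) = -40632/32905 + 4913/5803 = -74125231/190947715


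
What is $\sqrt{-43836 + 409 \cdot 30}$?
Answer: $i \sqrt{31566} \approx 177.67 i$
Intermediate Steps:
$\sqrt{-43836 + 409 \cdot 30} = \sqrt{-43836 + 12270} = \sqrt{-31566} = i \sqrt{31566}$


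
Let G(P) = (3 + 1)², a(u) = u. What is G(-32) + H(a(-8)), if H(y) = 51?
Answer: 67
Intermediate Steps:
G(P) = 16 (G(P) = 4² = 16)
G(-32) + H(a(-8)) = 16 + 51 = 67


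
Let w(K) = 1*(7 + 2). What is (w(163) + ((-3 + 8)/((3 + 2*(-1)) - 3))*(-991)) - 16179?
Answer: -27385/2 ≈ -13693.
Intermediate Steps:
w(K) = 9 (w(K) = 1*9 = 9)
(w(163) + ((-3 + 8)/((3 + 2*(-1)) - 3))*(-991)) - 16179 = (9 + ((-3 + 8)/((3 + 2*(-1)) - 3))*(-991)) - 16179 = (9 + (5/((3 - 2) - 3))*(-991)) - 16179 = (9 + (5/(1 - 3))*(-991)) - 16179 = (9 + (5/(-2))*(-991)) - 16179 = (9 + (5*(-½))*(-991)) - 16179 = (9 - 5/2*(-991)) - 16179 = (9 + 4955/2) - 16179 = 4973/2 - 16179 = -27385/2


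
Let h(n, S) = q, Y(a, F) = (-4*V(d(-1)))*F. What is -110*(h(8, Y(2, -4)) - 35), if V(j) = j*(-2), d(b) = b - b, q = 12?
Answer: 2530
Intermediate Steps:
d(b) = 0
V(j) = -2*j
Y(a, F) = 0 (Y(a, F) = (-(-8)*0)*F = (-4*0)*F = 0*F = 0)
h(n, S) = 12
-110*(h(8, Y(2, -4)) - 35) = -110*(12 - 35) = -110*(-23) = 2530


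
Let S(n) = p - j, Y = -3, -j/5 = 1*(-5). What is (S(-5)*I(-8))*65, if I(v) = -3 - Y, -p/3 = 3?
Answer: 0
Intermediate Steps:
j = 25 (j = -5*(-5) = 25)
p = -9 (p = -3*3 = -9)
I(v) = 0 (I(v) = -3 - 1*(-3) = -3 + 3 = 0)
S(n) = -34 (S(n) = -9 - 1*25 = -9 - 25 = -34)
(S(-5)*I(-8))*65 = -34*0*65 = 0*65 = 0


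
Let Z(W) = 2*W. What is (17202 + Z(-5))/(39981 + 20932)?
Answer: 17192/60913 ≈ 0.28224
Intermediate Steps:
(17202 + Z(-5))/(39981 + 20932) = (17202 + 2*(-5))/(39981 + 20932) = (17202 - 10)/60913 = 17192*(1/60913) = 17192/60913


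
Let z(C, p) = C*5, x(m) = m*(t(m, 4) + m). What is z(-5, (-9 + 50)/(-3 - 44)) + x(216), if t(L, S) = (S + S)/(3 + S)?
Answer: 328145/7 ≈ 46878.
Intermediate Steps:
t(L, S) = 2*S/(3 + S) (t(L, S) = (2*S)/(3 + S) = 2*S/(3 + S))
x(m) = m*(8/7 + m) (x(m) = m*(2*4/(3 + 4) + m) = m*(2*4/7 + m) = m*(2*4*(⅐) + m) = m*(8/7 + m))
z(C, p) = 5*C
z(-5, (-9 + 50)/(-3 - 44)) + x(216) = 5*(-5) + (⅐)*216*(8 + 7*216) = -25 + (⅐)*216*(8 + 1512) = -25 + (⅐)*216*1520 = -25 + 328320/7 = 328145/7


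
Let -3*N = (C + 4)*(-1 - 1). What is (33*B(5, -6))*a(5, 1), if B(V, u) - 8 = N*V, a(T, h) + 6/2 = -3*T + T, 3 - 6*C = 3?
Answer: -9152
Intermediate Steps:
C = 0 (C = ½ - ⅙*3 = ½ - ½ = 0)
a(T, h) = -3 - 2*T (a(T, h) = -3 + (-3*T + T) = -3 - 2*T)
N = 8/3 (N = -(0 + 4)*(-1 - 1)/3 = -4*(-2)/3 = -⅓*(-8) = 8/3 ≈ 2.6667)
B(V, u) = 8 + 8*V/3
(33*B(5, -6))*a(5, 1) = (33*(8 + (8/3)*5))*(-3 - 2*5) = (33*(8 + 40/3))*(-3 - 10) = (33*(64/3))*(-13) = 704*(-13) = -9152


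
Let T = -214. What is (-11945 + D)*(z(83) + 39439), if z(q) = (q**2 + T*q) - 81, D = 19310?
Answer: 209792025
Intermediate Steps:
z(q) = -81 + q**2 - 214*q (z(q) = (q**2 - 214*q) - 81 = -81 + q**2 - 214*q)
(-11945 + D)*(z(83) + 39439) = (-11945 + 19310)*((-81 + 83**2 - 214*83) + 39439) = 7365*((-81 + 6889 - 17762) + 39439) = 7365*(-10954 + 39439) = 7365*28485 = 209792025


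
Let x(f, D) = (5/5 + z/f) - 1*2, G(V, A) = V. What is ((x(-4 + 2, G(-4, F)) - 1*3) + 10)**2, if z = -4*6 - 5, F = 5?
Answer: 1681/4 ≈ 420.25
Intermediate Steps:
z = -29 (z = -24 - 5 = -29)
x(f, D) = -1 - 29/f (x(f, D) = (5/5 - 29/f) - 1*2 = (5*(1/5) - 29/f) - 2 = (1 - 29/f) - 2 = -1 - 29/f)
((x(-4 + 2, G(-4, F)) - 1*3) + 10)**2 = (((-29 - (-4 + 2))/(-4 + 2) - 1*3) + 10)**2 = (((-29 - 1*(-2))/(-2) - 3) + 10)**2 = ((-(-29 + 2)/2 - 3) + 10)**2 = ((-1/2*(-27) - 3) + 10)**2 = ((27/2 - 3) + 10)**2 = (21/2 + 10)**2 = (41/2)**2 = 1681/4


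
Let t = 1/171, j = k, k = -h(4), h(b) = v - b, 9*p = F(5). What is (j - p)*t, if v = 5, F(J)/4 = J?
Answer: -29/1539 ≈ -0.018843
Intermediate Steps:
F(J) = 4*J
p = 20/9 (p = (4*5)/9 = (1/9)*20 = 20/9 ≈ 2.2222)
h(b) = 5 - b
k = -1 (k = -(5 - 1*4) = -(5 - 4) = -1*1 = -1)
j = -1
t = 1/171 ≈ 0.0058480
(j - p)*t = (-1 - 1*20/9)*(1/171) = (-1 - 20/9)*(1/171) = -29/9*1/171 = -29/1539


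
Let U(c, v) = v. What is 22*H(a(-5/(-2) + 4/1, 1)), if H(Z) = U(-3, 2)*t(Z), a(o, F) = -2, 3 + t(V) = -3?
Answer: -264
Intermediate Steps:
t(V) = -6 (t(V) = -3 - 3 = -6)
H(Z) = -12 (H(Z) = 2*(-6) = -12)
22*H(a(-5/(-2) + 4/1, 1)) = 22*(-12) = -264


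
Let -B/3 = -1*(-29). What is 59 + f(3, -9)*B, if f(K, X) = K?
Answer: -202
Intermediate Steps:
B = -87 (B = -(-3)*(-29) = -3*29 = -87)
59 + f(3, -9)*B = 59 + 3*(-87) = 59 - 261 = -202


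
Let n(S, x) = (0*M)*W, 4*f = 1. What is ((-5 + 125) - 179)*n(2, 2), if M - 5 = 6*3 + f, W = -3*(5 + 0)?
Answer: 0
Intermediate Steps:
f = ¼ (f = (¼)*1 = ¼ ≈ 0.25000)
W = -15 (W = -3*5 = -15)
M = 93/4 (M = 5 + (6*3 + ¼) = 5 + (18 + ¼) = 5 + 73/4 = 93/4 ≈ 23.250)
n(S, x) = 0 (n(S, x) = (0*(93/4))*(-15) = 0*(-15) = 0)
((-5 + 125) - 179)*n(2, 2) = ((-5 + 125) - 179)*0 = (120 - 179)*0 = -59*0 = 0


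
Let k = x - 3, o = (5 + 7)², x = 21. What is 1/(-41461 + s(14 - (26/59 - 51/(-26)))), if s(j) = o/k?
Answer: -1/41453 ≈ -2.4124e-5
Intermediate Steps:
o = 144 (o = 12² = 144)
k = 18 (k = 21 - 3 = 18)
s(j) = 8 (s(j) = 144/18 = 144*(1/18) = 8)
1/(-41461 + s(14 - (26/59 - 51/(-26)))) = 1/(-41461 + 8) = 1/(-41453) = -1/41453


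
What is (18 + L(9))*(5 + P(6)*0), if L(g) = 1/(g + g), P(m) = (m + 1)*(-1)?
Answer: 1625/18 ≈ 90.278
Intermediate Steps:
P(m) = -1 - m (P(m) = (1 + m)*(-1) = -1 - m)
L(g) = 1/(2*g)
(18 + L(9))*(5 + P(6)*0) = (18 + (½)/9)*(5 + (-1 - 1*6)*0) = (18 + (½)*(⅑))*(5 + (-1 - 6)*0) = (18 + 1/18)*(5 - 7*0) = 325*(5 + 0)/18 = (325/18)*5 = 1625/18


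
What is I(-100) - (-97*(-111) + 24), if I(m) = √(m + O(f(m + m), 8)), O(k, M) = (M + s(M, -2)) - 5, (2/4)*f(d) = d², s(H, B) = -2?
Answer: -10791 + 3*I*√11 ≈ -10791.0 + 9.9499*I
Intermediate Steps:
f(d) = 2*d²
O(k, M) = -7 + M (O(k, M) = (M - 2) - 5 = (-2 + M) - 5 = -7 + M)
I(m) = √(1 + m) (I(m) = √(m + (-7 + 8)) = √(m + 1) = √(1 + m))
I(-100) - (-97*(-111) + 24) = √(1 - 100) - (-97*(-111) + 24) = √(-99) - (10767 + 24) = 3*I*√11 - 1*10791 = 3*I*√11 - 10791 = -10791 + 3*I*√11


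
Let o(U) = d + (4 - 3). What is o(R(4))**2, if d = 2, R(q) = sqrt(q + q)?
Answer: 9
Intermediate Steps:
R(q) = sqrt(2)*sqrt(q) (R(q) = sqrt(2*q) = sqrt(2)*sqrt(q))
o(U) = 3 (o(U) = 2 + (4 - 3) = 2 + 1 = 3)
o(R(4))**2 = 3**2 = 9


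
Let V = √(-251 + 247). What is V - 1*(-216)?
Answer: 216 + 2*I ≈ 216.0 + 2.0*I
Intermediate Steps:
V = 2*I (V = √(-4) = 2*I ≈ 2.0*I)
V - 1*(-216) = 2*I - 1*(-216) = 2*I + 216 = 216 + 2*I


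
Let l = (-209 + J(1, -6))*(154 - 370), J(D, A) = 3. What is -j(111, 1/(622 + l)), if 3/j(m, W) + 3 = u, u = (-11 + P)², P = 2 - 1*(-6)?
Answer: -½ ≈ -0.50000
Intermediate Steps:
P = 8 (P = 2 + 6 = 8)
l = 44496 (l = (-209 + 3)*(154 - 370) = -206*(-216) = 44496)
u = 9 (u = (-11 + 8)² = (-3)² = 9)
j(m, W) = ½ (j(m, W) = 3/(-3 + 9) = 3/6 = 3*(⅙) = ½)
-j(111, 1/(622 + l)) = -1*½ = -½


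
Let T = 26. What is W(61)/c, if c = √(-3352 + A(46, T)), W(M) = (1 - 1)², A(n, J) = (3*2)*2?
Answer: 0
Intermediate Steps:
A(n, J) = 12 (A(n, J) = 6*2 = 12)
W(M) = 0 (W(M) = 0² = 0)
c = 2*I*√835 (c = √(-3352 + 12) = √(-3340) = 2*I*√835 ≈ 57.793*I)
W(61)/c = 0/((2*I*√835)) = 0*(-I*√835/1670) = 0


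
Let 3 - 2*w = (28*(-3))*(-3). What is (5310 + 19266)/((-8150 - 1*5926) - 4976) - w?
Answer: 1173699/9526 ≈ 123.21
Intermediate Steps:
w = -249/2 (w = 3/2 - 28*(-3)*(-3)/2 = 3/2 - (-42)*(-3) = 3/2 - ½*252 = 3/2 - 126 = -249/2 ≈ -124.50)
(5310 + 19266)/((-8150 - 1*5926) - 4976) - w = (5310 + 19266)/((-8150 - 1*5926) - 4976) - 1*(-249/2) = 24576/((-8150 - 5926) - 4976) + 249/2 = 24576/(-14076 - 4976) + 249/2 = 24576/(-19052) + 249/2 = 24576*(-1/19052) + 249/2 = -6144/4763 + 249/2 = 1173699/9526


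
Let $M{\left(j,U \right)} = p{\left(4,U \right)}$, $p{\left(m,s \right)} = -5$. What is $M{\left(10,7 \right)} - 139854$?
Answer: $-139859$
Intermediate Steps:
$M{\left(j,U \right)} = -5$
$M{\left(10,7 \right)} - 139854 = -5 - 139854 = -139859$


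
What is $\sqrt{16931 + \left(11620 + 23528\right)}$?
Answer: $\sqrt{52079} \approx 228.21$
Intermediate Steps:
$\sqrt{16931 + \left(11620 + 23528\right)} = \sqrt{16931 + 35148} = \sqrt{52079}$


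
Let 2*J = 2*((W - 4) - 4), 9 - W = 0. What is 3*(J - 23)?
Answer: -66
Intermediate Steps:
W = 9 (W = 9 - 1*0 = 9 + 0 = 9)
J = 1 (J = (2*((9 - 4) - 4))/2 = (2*(5 - 4))/2 = (2*1)/2 = (½)*2 = 1)
3*(J - 23) = 3*(1 - 23) = 3*(-22) = -66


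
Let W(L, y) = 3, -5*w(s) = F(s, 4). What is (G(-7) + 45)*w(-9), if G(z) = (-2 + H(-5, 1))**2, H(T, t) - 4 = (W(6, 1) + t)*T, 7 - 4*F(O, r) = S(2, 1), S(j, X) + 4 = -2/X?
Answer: -4797/20 ≈ -239.85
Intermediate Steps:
S(j, X) = -4 - 2/X
F(O, r) = 13/4 (F(O, r) = 7/4 - (-4 - 2/1)/4 = 7/4 - (-4 - 2*1)/4 = 7/4 - (-4 - 2)/4 = 7/4 - 1/4*(-6) = 7/4 + 3/2 = 13/4)
w(s) = -13/20 (w(s) = -1/5*13/4 = -13/20)
H(T, t) = 4 + T*(3 + t) (H(T, t) = 4 + (3 + t)*T = 4 + T*(3 + t))
G(z) = 324 (G(z) = (-2 + (4 + 3*(-5) - 5*1))**2 = (-2 + (4 - 15 - 5))**2 = (-2 - 16)**2 = (-18)**2 = 324)
(G(-7) + 45)*w(-9) = (324 + 45)*(-13/20) = 369*(-13/20) = -4797/20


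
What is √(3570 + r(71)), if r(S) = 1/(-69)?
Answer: √16996701/69 ≈ 59.749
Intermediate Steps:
r(S) = -1/69
√(3570 + r(71)) = √(3570 - 1/69) = √(246329/69) = √16996701/69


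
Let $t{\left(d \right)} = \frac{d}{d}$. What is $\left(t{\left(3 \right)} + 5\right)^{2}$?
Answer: $36$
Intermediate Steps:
$t{\left(d \right)} = 1$
$\left(t{\left(3 \right)} + 5\right)^{2} = \left(1 + 5\right)^{2} = 6^{2} = 36$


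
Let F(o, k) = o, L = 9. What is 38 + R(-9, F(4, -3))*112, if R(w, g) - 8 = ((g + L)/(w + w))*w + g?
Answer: 2110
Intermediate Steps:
R(w, g) = 25/2 + 3*g/2 (R(w, g) = 8 + (((g + 9)/(w + w))*w + g) = 8 + (((9 + g)/((2*w)))*w + g) = 8 + (((9 + g)*(1/(2*w)))*w + g) = 8 + (((9 + g)/(2*w))*w + g) = 8 + ((9/2 + g/2) + g) = 8 + (9/2 + 3*g/2) = 25/2 + 3*g/2)
38 + R(-9, F(4, -3))*112 = 38 + (25/2 + (3/2)*4)*112 = 38 + (25/2 + 6)*112 = 38 + (37/2)*112 = 38 + 2072 = 2110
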